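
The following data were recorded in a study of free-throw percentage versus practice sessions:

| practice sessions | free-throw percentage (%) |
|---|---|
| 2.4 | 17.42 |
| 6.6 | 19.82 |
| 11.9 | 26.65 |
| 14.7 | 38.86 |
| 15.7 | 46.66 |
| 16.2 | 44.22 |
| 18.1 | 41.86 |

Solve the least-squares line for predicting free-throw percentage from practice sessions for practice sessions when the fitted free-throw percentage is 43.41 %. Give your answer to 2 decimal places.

17.18

n = 7, Σx = 85.6, Σy = 235.49, Σxy = 3267.589, Σx² = 1243.56
Sxx = Σx² − (Σx)²/n = 1243.56 − 1046.765714 = 196.794286
Sxy = Σxy − (Σx)(Σy)/n = 3267.589 − 2879.706286 = 387.882714
b = Sxy/Sxx = 387.882714/196.794286 = 1.971006
a = ȳ − b·x̄ = 33.641429 − 1.971006·12.228571 = 9.538841
Set a + b·x = 43.41: x = (43.41 − 9.538841) / 1.971006 = 17.184706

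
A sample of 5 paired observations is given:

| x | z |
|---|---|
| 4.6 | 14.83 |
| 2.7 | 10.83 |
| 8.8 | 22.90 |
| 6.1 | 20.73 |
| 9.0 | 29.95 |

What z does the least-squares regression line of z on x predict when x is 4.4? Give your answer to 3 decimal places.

15.111

n = 5, Σx = 31.2, Σy = 99.24, Σxy = 694.982, Σx² = 224.1
Sxx = Σx² − (Σx)²/n = 224.1 − 194.688 = 29.412
Sxy = Σxy − (Σx)(Σy)/n = 694.982 − 619.2576 = 75.7244
b = Sxy/Sxx = 75.7244/29.412 = 2.574609
a = ȳ − b·x̄ = 19.848 − 2.574609·6.24 = 3.782440
ŷ(4.4) = a + b·4.4 = 3.782440 + 2.574609·4.4 = 15.110719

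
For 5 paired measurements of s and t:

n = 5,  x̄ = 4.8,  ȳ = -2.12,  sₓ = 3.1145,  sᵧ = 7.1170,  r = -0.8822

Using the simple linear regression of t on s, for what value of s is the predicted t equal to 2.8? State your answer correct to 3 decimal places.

b = r · sᵧ/sₓ = -0.8822 · 7.117/3.1145 = -2.015931
a = ȳ − b·x̄ = -2.12 − (-2.015931)·4.8 = 7.556469
Set a + b·x = 2.8: x = (2.8 − 7.556469) / (-2.015931) = 2.359440

2.359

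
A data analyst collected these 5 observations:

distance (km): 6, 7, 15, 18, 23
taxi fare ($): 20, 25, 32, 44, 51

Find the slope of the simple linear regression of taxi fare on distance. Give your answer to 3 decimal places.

1.738

n = 5, Σx = 69, Σy = 172, Σxy = 2740, Σx² = 1163
Sxx = Σx² − (Σx)²/n = 1163 − 952.2 = 210.8
Sxy = Σxy − (Σx)(Σy)/n = 2740 − 2373.6 = 366.4
b = Sxy/Sxx = 366.4/210.8 = 1.738140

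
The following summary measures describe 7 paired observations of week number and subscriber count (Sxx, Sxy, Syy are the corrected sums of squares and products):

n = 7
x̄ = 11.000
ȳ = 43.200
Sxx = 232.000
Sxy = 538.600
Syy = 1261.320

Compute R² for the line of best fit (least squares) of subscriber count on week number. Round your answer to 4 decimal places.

R² = Sxy²/(Sxx·Syy) = (538.6)²/(232·1261.32) = 0.991333

0.9913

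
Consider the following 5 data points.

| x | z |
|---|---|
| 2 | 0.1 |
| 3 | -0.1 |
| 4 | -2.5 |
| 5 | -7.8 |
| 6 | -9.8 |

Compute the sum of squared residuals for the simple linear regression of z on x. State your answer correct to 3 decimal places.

n = 5, Σx = 20, Σy = -20.1, Σxy = -107.9, Σx² = 90, Σy² = 163.15
Sxx = Σx² − (Σx)²/n = 90 − 80 = 10
Sxy = Σxy − (Σx)(Σy)/n = -107.9 − (-80.4) = -27.5
Syy = Σy² − (Σy)²/n = 163.15 − 80.802 = 82.348
b = Sxy/Sxx = -27.5/10 = -2.75
SSE = Syy − b·Sxy = 82.348 − (-2.75)·(-27.5) = 6.723

6.723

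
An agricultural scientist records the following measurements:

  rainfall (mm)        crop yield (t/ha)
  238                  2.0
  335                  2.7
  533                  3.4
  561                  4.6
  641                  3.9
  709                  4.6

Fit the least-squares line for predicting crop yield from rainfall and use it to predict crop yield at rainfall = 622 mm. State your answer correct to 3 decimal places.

n = 6, Σx = 3017, Σy = 21.2, Σxy = 11534.6, Σx² = 1681241
Sxx = Σx² − (Σx)²/n = 1681241 − 1517048.166667 = 164192.833333
Sxy = Σxy − (Σx)(Σy)/n = 11534.6 − 10660.066667 = 874.533333
b = Sxy/Sxx = 874.533333/164192.833333 = 0.005326
a = ȳ − b·x̄ = 3.533333 − 0.005326·502.833333 = 0.855113
ŷ(622) = a + b·622 = 0.855113 + 0.005326·622 = 4.168046

4.168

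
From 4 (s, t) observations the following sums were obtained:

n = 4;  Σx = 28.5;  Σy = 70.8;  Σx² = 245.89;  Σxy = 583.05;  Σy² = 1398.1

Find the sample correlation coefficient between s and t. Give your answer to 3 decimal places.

Sxx = Σx² − (Σx)²/n = 245.89 − 203.0625 = 42.8275
Sxy = Σxy − (Σx)(Σy)/n = 583.05 − 504.45 = 78.6
Syy = Σy² − (Σy)²/n = 1398.1 − 1253.16 = 144.94
r = Sxy/√(Sxx·Syy) = 78.6/√(6207.41785) = 78.6/78.787168 = 0.997624

0.998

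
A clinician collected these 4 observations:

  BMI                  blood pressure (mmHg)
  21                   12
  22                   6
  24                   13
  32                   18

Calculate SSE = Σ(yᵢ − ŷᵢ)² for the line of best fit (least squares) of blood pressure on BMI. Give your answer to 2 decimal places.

n = 4, Σx = 99, Σy = 49, Σxy = 1272, Σx² = 2525, Σy² = 673
Sxx = Σx² − (Σx)²/n = 2525 − 2450.25 = 74.75
Sxy = Σxy − (Σx)(Σy)/n = 1272 − 1212.75 = 59.25
Syy = Σy² − (Σy)²/n = 673 − 600.25 = 72.75
b = Sxy/Sxx = 59.25/74.75 = 0.792642
SSE = Syy − b·Sxy = 72.75 − 0.792642·59.25 = 25.785953

25.79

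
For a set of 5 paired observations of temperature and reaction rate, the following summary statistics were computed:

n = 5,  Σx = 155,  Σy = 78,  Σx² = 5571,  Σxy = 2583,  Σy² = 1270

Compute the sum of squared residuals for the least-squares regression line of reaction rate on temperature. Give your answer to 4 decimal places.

17.6582

Sxx = Σx² − (Σx)²/n = 5571 − 4805 = 766
Sxy = Σxy − (Σx)(Σy)/n = 2583 − 2418 = 165
Syy = Σy² − (Σy)²/n = 1270 − 1216.8 = 53.2
b = Sxy/Sxx = 165/766 = 0.215405
SSE = Syy − b·Sxy = 53.2 − 0.215405·165 = 17.658225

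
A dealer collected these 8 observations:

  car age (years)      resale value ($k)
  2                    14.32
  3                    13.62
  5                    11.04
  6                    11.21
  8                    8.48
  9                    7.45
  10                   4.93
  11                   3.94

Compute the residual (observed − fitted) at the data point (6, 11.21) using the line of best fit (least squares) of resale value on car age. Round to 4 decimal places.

0.9751

n = 8, Σx = 54, Σy = 74.99, Σxy = 419.49, Σx² = 440
Sxx = Σx² − (Σx)²/n = 440 − 364.5 = 75.5
Sxy = Σxy − (Σx)(Σy)/n = 419.49 − 506.1825 = -86.6925
b = Sxy/Sxx = -86.6925/75.5 = -1.148245
a = ȳ − b·x̄ = 9.37375 − (-1.148245)·6.75 = 17.124404
ŷ(6) = 17.124404 + (-1.148245)·6 = 10.234934
residual = y − ŷ = 11.21 − 10.234934 = 0.975066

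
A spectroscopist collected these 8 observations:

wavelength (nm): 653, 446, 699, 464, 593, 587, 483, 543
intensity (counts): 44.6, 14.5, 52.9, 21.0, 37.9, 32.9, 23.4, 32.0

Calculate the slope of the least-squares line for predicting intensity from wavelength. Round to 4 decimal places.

0.1377

n = 8, Σx = 4468, Σy = 259.2, Σxy = 152777.1, Σx² = 2553578
Sxx = Σx² − (Σx)²/n = 2553578 − 2495378 = 58200
Sxy = Σxy − (Σx)(Σy)/n = 152777.1 − 144763.2 = 8013.9
b = Sxy/Sxx = 8013.9/58200 = 0.137696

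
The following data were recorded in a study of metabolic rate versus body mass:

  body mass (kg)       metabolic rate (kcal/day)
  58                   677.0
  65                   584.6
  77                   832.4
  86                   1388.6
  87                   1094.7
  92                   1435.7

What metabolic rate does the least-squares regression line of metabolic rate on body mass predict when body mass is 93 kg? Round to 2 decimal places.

1378.72

n = 6, Σx = 465, Σy = 6013, Σxy = 488102.7, Σx² = 36947
Sxx = Σx² − (Σx)²/n = 36947 − 36037.5 = 909.5
Sxy = Σxy − (Σx)(Σy)/n = 488102.7 − 466007.5 = 22095.2
b = Sxy/Sxx = 22095.2/909.5 = 24.293788
a = ȳ − b·x̄ = 1002.166667 − 24.293788·77.5 = -880.601887
ŷ(93) = a + b·93 = -880.601887 + 24.293788·93 = 1378.720377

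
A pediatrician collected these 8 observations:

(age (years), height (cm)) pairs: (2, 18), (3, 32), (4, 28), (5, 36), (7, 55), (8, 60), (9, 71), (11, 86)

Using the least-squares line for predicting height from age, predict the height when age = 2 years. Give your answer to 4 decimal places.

17.7205

n = 8, Σx = 49, Σy = 386, Σxy = 2874, Σx² = 369
Sxx = Σx² − (Σx)²/n = 369 − 300.125 = 68.875
Sxy = Σxy − (Σx)(Σy)/n = 2874 − 2364.25 = 509.75
b = Sxy/Sxx = 509.75/68.875 = 7.401089
a = ȳ − b·x̄ = 48.25 − 7.401089·6.125 = 2.918330
ŷ(2) = a + b·2 = 2.918330 + 7.401089·2 = 17.720508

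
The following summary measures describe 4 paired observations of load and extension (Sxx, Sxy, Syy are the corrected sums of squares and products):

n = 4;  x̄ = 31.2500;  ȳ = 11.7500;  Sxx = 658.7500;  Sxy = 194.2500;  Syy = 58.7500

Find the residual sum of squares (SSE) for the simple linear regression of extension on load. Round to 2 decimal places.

b = Sxy/Sxx = 194.25/658.75 = 0.294877
SSE = Syy − b·Sxy = 58.75 − 0.294877·194.25 = 1.470209

1.47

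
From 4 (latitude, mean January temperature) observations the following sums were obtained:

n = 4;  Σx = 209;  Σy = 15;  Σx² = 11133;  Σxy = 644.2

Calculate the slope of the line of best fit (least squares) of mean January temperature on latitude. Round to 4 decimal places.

Sxx = Σx² − (Σx)²/n = 11133 − 10920.25 = 212.75
Sxy = Σxy − (Σx)(Σy)/n = 644.2 − 783.75 = -139.55
b = Sxy/Sxx = -139.55/212.75 = -0.655934

-0.6559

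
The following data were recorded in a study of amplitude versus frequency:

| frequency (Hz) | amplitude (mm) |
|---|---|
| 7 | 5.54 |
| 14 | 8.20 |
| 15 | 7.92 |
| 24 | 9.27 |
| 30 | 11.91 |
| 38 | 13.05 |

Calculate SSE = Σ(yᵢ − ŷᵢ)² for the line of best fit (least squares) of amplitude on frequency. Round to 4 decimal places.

n = 6, Σx = 128, Σy = 55.89, Σxy = 1348.06, Σx² = 3390, Σy² = 558.7415
Sxx = Σx² − (Σx)²/n = 3390 − 2730.666667 = 659.333333
Sxy = Σxy − (Σx)(Σy)/n = 1348.06 − 1192.32 = 155.74
Syy = Σy² − (Σy)²/n = 558.7415 − 520.61535 = 38.12615
b = Sxy/Sxx = 155.74/659.333333 = 0.236208
SSE = Syy − b·Sxy = 38.12615 − 0.236208·155.74 = 1.339071

1.3391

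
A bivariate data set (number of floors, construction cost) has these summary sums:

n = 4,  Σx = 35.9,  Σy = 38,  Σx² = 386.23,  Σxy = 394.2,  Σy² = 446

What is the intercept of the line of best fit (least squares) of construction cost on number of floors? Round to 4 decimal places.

Sxx = Σx² − (Σx)²/n = 386.23 − 322.2025 = 64.0275
Sxy = Σxy − (Σx)(Σy)/n = 394.2 − 341.05 = 53.15
b = Sxy/Sxx = 53.15/64.0275 = 0.830112
a = ȳ − b·x̄ = 9.5 − 0.830112·8.975 = 2.049744

2.0497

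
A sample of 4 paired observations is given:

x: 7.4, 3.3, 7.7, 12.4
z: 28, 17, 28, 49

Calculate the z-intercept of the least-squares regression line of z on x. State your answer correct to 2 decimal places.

n = 4, Σx = 30.8, Σy = 122, Σxy = 1086.5, Σx² = 278.7
Sxx = Σx² − (Σx)²/n = 278.7 − 237.16 = 41.54
Sxy = Σxy − (Σx)(Σy)/n = 1086.5 − 939.4 = 147.1
b = Sxy/Sxx = 147.1/41.54 = 3.541165
a = ȳ − b·x̄ = 30.5 − 3.541165·7.7 = 3.233028

3.23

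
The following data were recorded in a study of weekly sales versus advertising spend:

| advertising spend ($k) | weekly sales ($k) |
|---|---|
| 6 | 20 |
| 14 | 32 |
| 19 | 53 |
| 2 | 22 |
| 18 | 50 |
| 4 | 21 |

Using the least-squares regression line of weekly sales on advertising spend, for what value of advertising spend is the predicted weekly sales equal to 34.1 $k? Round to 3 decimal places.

n = 6, Σx = 63, Σy = 198, Σxy = 2603, Σx² = 937
Sxx = Σx² − (Σx)²/n = 937 − 661.5 = 275.5
Sxy = Σxy − (Σx)(Σy)/n = 2603 − 2079 = 524
b = Sxy/Sxx = 524/275.5 = 1.901996
a = ȳ − b·x̄ = 33 − 1.901996·10.5 = 13.029038
Set a + b·x = 34.1: x = (34.1 − 13.029038) / 1.901996 = 11.078340

11.078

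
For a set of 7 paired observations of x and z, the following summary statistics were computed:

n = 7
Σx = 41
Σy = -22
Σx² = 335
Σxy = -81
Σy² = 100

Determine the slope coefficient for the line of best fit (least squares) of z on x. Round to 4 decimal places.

0.5045

Sxx = Σx² − (Σx)²/n = 335 − 240.142857 = 94.857143
Sxy = Σxy − (Σx)(Σy)/n = -81 − (-128.857143) = 47.857143
b = Sxy/Sxx = 47.857143/94.857143 = 0.504518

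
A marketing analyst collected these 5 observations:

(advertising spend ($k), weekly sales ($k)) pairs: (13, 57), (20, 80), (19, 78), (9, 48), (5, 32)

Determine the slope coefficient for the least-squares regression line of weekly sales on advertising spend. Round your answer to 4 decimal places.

n = 5, Σx = 66, Σy = 295, Σxy = 4415, Σx² = 1036
Sxx = Σx² − (Σx)²/n = 1036 − 871.2 = 164.8
Sxy = Σxy − (Σx)(Σy)/n = 4415 − 3894 = 521
b = Sxy/Sxx = 521/164.8 = 3.161408

3.1614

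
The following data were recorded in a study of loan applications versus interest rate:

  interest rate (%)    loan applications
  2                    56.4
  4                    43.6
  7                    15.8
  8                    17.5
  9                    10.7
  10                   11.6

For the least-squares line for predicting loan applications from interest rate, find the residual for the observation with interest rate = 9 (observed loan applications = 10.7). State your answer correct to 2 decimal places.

-1.07

n = 6, Σx = 40, Σy = 155.6, Σxy = 750.1, Σx² = 314
Sxx = Σx² − (Σx)²/n = 314 − 266.666667 = 47.333333
Sxy = Σxy − (Σx)(Σy)/n = 750.1 − 1037.333333 = -287.233333
b = Sxy/Sxx = -287.233333/47.333333 = -6.068310
a = ȳ − b·x̄ = 25.933333 − (-6.068310)·6.666667 = 66.388732
ŷ(9) = 66.388732 + (-6.068310)·9 = 11.773944
residual = y − ŷ = 10.7 − 11.773944 = -1.073944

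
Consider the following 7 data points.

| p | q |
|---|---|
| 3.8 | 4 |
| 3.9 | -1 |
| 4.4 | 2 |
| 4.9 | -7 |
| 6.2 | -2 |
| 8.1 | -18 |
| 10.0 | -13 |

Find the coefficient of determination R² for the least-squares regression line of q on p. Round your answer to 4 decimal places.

n = 7, Σx = 41.3, Σy = -35, Σxy = -302.4, Σx² = 277.07, Σy² = 567
Sxx = Σx² − (Σx)²/n = 277.07 − 243.67 = 33.4
Sxy = Σxy − (Σx)(Σy)/n = -302.4 − (-206.5) = -95.9
Syy = Σy² − (Σy)²/n = 567 − 175 = 392
R² = Sxy²/(Sxx·Syy) = (-95.9)²/(33.4·392) = 0.702433

0.7024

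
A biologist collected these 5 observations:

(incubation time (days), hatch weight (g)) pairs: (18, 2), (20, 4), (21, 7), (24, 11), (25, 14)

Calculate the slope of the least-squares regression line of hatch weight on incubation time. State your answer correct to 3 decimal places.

n = 5, Σx = 108, Σy = 38, Σxy = 877, Σx² = 2366
Sxx = Σx² − (Σx)²/n = 2366 − 2332.8 = 33.2
Sxy = Σxy − (Σx)(Σy)/n = 877 − 820.8 = 56.2
b = Sxy/Sxx = 56.2/33.2 = 1.692771

1.693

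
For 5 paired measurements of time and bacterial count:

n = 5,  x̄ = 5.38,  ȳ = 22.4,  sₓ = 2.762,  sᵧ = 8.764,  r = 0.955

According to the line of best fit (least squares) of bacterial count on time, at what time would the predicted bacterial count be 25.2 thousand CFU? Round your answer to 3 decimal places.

6.304

b = r · sᵧ/sₓ = 0.955 · 8.764/2.762 = 3.030275
a = ȳ − b·x̄ = 22.4 − 3.030275·5.38 = 6.097120
Set a + b·x = 25.2: x = (25.2 − 6.097120) / 3.030275 = 6.304008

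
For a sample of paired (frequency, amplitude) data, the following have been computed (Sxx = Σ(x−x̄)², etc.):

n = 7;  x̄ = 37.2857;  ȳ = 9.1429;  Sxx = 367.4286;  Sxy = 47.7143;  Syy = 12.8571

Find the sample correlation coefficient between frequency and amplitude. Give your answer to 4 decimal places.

0.6942

r = Sxy/√(Sxx·Syy) = 47.7143/√(4724.066253) = 47.7143/68.731843 = 0.694210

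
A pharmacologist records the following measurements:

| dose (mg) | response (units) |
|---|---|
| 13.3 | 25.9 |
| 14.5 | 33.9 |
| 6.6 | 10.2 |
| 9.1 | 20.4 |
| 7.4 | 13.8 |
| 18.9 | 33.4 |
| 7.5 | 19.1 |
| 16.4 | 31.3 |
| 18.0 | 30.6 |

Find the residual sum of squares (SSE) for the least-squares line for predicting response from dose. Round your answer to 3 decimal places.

n = 9, Σx = 111.7, Σy = 218.6, Σxy = 3029.73, Σx² = 1574.69, Σy² = 5927.08
Sxx = Σx² − (Σx)²/n = 1574.69 − 1386.321111 = 188.368889
Sxy = Σxy − (Σx)(Σy)/n = 3029.73 − 2713.068889 = 316.661111
Syy = Σy² − (Σy)²/n = 5927.08 − 5309.551111 = 617.528889
b = Sxy/Sxx = 316.661111/188.368889 = 1.681069
SSE = Syy − b·Sxy = 617.528889 − 1.681069·316.661111 = 85.199692

85.200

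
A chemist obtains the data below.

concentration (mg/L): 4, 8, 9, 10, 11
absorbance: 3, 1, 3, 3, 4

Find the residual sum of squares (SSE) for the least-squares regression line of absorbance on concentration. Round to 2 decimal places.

4.40

n = 5, Σx = 42, Σy = 14, Σxy = 121, Σx² = 382, Σy² = 44
Sxx = Σx² − (Σx)²/n = 382 − 352.8 = 29.2
Sxy = Σxy − (Σx)(Σy)/n = 121 − 117.6 = 3.4
Syy = Σy² − (Σy)²/n = 44 − 39.2 = 4.8
b = Sxy/Sxx = 3.4/29.2 = 0.116438
SSE = Syy − b·Sxy = 4.8 − 0.116438·3.4 = 4.404110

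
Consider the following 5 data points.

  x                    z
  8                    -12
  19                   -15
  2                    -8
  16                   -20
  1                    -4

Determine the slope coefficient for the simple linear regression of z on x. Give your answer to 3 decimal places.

n = 5, Σx = 46, Σy = -59, Σxy = -721, Σx² = 686
Sxx = Σx² − (Σx)²/n = 686 − 423.2 = 262.8
Sxy = Σxy − (Σx)(Σy)/n = -721 − (-542.8) = -178.2
b = Sxy/Sxx = -178.2/262.8 = -0.678082

-0.678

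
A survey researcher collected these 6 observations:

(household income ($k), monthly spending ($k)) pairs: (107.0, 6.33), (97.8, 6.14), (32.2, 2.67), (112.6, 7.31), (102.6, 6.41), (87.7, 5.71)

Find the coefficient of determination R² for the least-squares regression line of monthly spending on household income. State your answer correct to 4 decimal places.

n = 6, Σx = 539.9, Σy = 34.57, Σxy = 3345.315, Σx² = 52947.49, Σy² = 212.0257
Sxx = Σx² − (Σx)²/n = 52947.49 − 48582.001667 = 4365.488333
Sxy = Σxy − (Σx)(Σy)/n = 3345.315 − 3110.723833 = 234.591167
Syy = Σy² − (Σy)²/n = 212.0257 − 199.180817 = 12.844883
R² = Sxy²/(Sxx·Syy) = (234.591167)²/(4365.488333·12.844883) = 0.981432

0.9814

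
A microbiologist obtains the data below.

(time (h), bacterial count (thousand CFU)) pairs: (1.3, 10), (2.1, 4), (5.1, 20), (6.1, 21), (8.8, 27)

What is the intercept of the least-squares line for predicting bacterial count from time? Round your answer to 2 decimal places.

n = 5, Σx = 23.4, Σy = 82, Σxy = 489.1, Σx² = 146.76
Sxx = Σx² − (Σx)²/n = 146.76 − 109.512 = 37.248
Sxy = Σxy − (Σx)(Σy)/n = 489.1 − 383.76 = 105.34
b = Sxy/Sxx = 105.34/37.248 = 2.828071
a = ȳ − b·x̄ = 16.4 − 2.828071·4.68 = 3.164626

3.16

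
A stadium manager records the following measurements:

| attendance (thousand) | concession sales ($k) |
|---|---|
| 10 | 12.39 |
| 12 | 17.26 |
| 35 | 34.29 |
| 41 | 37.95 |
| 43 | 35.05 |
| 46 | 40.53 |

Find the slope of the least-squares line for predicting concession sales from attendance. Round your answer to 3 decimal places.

0.721

n = 6, Σx = 187, Σy = 177.47, Σxy = 6458.65, Σx² = 7115
Sxx = Σx² − (Σx)²/n = 7115 − 5828.166667 = 1286.833333
Sxy = Σxy − (Σx)(Σy)/n = 6458.65 − 5531.148333 = 927.501667
b = Sxy/Sxx = 927.501667/1286.833333 = 0.720763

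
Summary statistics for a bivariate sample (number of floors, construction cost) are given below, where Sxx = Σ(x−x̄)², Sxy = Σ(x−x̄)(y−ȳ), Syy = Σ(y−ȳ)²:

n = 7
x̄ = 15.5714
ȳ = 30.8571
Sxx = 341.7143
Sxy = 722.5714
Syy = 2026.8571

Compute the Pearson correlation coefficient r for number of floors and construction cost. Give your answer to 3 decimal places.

r = Sxy/√(Sxx·Syy) = 722.5714/√(692606.055127) = 722.5714/832.229569 = 0.868236

0.868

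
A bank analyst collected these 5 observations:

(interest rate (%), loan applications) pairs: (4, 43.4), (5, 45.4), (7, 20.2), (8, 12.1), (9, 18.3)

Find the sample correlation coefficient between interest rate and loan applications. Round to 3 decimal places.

-0.913

n = 5, Σx = 33, Σy = 139.4, Σxy = 803.5, Σx² = 235, Σy² = 4834.06
Sxx = Σx² − (Σx)²/n = 235 − 217.8 = 17.2
Sxy = Σxy − (Σx)(Σy)/n = 803.5 − 920.04 = -116.54
Syy = Σy² − (Σy)²/n = 4834.06 − 3886.472 = 947.588
r = Sxy/√(Sxx·Syy) = -116.54/√(16298.5136) = -116.54/127.665632 = -0.912853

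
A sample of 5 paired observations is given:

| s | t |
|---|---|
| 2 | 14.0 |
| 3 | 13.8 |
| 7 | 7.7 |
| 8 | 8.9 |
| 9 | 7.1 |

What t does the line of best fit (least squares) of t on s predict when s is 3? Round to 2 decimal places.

n = 5, Σx = 29, Σy = 51.5, Σxy = 258.4, Σx² = 207
Sxx = Σx² − (Σx)²/n = 207 − 168.2 = 38.8
Sxy = Σxy − (Σx)(Σy)/n = 258.4 − 298.7 = -40.3
b = Sxy/Sxx = -40.3/38.8 = -1.038660
a = ȳ − b·x̄ = 10.3 − (-1.038660)·5.8 = 16.324227
ŷ(3) = a + b·3 = 16.324227 + (-1.038660)·3 = 13.208247

13.21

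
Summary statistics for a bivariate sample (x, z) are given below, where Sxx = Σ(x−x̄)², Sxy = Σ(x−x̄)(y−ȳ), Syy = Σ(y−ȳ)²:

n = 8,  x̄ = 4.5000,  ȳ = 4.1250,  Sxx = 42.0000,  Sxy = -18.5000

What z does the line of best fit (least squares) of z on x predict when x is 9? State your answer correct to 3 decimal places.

b = Sxy/Sxx = -18.5/42 = -0.440476
a = ȳ − b·x̄ = 4.125 − (-0.440476)·4.5 = 6.107143
ŷ(9) = a + b·9 = 6.107143 + (-0.440476)·9 = 2.142857

2.143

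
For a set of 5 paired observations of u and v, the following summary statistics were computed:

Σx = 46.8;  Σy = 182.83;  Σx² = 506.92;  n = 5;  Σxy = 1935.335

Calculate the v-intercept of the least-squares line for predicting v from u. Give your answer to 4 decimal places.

6.1172

Sxx = Σx² − (Σx)²/n = 506.92 − 438.048 = 68.872
Sxy = Σxy − (Σx)(Σy)/n = 1935.335 − 1711.2888 = 224.0462
b = Sxy/Sxx = 224.0462/68.872 = 3.253081
a = ȳ − b·x̄ = 36.566 − 3.253081·9.36 = 6.117161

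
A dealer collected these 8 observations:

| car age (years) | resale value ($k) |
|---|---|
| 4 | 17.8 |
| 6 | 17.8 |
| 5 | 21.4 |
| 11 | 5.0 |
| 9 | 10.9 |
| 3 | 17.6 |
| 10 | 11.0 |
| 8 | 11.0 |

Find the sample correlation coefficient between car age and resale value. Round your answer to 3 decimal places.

-0.889

n = 8, Σx = 56, Σy = 112.5, Σxy = 688.9, Σx² = 452, Σy² = 1787.21
Sxx = Σx² − (Σx)²/n = 452 − 392 = 60
Sxy = Σxy − (Σx)(Σy)/n = 688.9 − 787.5 = -98.6
Syy = Σy² − (Σy)²/n = 1787.21 − 1582.03125 = 205.17875
r = Sxy/√(Sxx·Syy) = -98.6/√(12310.725) = -98.6/110.953707 = -0.888659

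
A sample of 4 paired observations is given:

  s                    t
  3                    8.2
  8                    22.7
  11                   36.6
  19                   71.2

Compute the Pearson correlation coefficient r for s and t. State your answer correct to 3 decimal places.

0.996

n = 4, Σx = 41, Σy = 138.7, Σxy = 1961.6, Σx² = 555, Σy² = 6991.53
Sxx = Σx² − (Σx)²/n = 555 − 420.25 = 134.75
Sxy = Σxy − (Σx)(Σy)/n = 1961.6 − 1421.675 = 539.925
Syy = Σy² − (Σy)²/n = 6991.53 − 4809.4225 = 2182.1075
r = Sxy/√(Sxx·Syy) = 539.925/√(294038.985625) = 539.925/542.253617 = 0.995706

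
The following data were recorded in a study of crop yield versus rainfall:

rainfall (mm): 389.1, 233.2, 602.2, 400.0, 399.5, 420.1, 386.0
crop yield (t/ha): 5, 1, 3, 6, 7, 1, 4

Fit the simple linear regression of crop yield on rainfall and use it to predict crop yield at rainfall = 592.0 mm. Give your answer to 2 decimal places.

4.48

n = 7, Σx = 2830.1, Σy = 27, Σxy = 11145.9, Σx² = 1213506.15
Sxx = Σx² − (Σx)²/n = 1213506.15 − 1144209.43 = 69296.72
Sxy = Σxy − (Σx)(Σy)/n = 11145.9 − 10916.1 = 229.8
b = Sxy/Sxx = 229.8/69296.72 = 0.003316
a = ȳ − b·x̄ = 3.857143 − 0.003316·404.3 = 2.516414
ŷ(592.0) = a + b·592.0 = 2.516414 + 0.003316·592 = 4.479589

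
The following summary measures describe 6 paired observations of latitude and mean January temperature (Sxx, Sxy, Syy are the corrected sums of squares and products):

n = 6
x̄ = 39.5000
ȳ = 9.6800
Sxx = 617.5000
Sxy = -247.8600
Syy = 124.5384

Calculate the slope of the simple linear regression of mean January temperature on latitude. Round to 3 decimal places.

b = Sxy/Sxx = -247.86/617.5 = -0.401393

-0.401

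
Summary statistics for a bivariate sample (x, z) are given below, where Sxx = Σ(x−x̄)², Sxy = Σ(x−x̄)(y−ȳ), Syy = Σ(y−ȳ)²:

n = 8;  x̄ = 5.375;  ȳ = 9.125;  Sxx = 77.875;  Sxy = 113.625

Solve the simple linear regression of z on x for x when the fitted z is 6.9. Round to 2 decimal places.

b = Sxy/Sxx = 113.625/77.875 = 1.459069
a = ȳ − b·x̄ = 9.125 − 1.459069·5.375 = 1.282504
Set a + b·x = 6.9: x = (6.9 − 1.282504) / 1.459069 = 3.850055

3.85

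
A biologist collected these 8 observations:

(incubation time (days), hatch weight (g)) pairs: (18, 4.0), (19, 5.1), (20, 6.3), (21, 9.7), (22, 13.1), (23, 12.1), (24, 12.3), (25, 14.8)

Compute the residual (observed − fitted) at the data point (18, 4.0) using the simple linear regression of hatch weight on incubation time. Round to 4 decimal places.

-0.1583

n = 8, Σx = 172, Σy = 77.4, Σxy = 1730.3, Σx² = 3740
Sxx = Σx² − (Σx)²/n = 3740 − 3698 = 42
Sxy = Σxy − (Σx)(Σy)/n = 1730.3 − 1664.1 = 66.2
b = Sxy/Sxx = 66.2/42 = 1.576190
a = ȳ − b·x̄ = 9.675 − 1.576190·21.5 = -24.213095
ŷ(18) = -24.213095 + 1.576190·18 = 4.158333
residual = y − ŷ = 4.0 − 4.158333 = -0.158333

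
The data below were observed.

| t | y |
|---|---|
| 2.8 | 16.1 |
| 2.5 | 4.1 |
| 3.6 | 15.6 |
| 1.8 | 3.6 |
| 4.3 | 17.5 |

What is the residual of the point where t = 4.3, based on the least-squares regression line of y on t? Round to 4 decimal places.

-1.6250

n = 5, Σx = 15, Σy = 56.9, Σxy = 193.22, Σx² = 48.78
Sxx = Σx² − (Σx)²/n = 48.78 − 45 = 3.78
Sxy = Σxy − (Σx)(Σy)/n = 193.22 − 170.7 = 22.52
b = Sxy/Sxx = 22.52/3.78 = 5.957672
a = ȳ − b·x̄ = 11.38 − 5.957672·3 = -6.493016
ŷ(4.3) = -6.493016 + 5.957672·4.3 = 19.124974
residual = y − ŷ = 17.5 − 19.124974 = -1.624974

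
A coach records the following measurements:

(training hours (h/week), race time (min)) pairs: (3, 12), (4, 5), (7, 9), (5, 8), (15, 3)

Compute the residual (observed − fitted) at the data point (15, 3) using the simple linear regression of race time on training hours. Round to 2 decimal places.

n = 5, Σx = 34, Σy = 37, Σxy = 204, Σx² = 324
Sxx = Σx² − (Σx)²/n = 324 − 231.2 = 92.8
Sxy = Σxy − (Σx)(Σy)/n = 204 − 251.6 = -47.6
b = Sxy/Sxx = -47.6/92.8 = -0.512931
a = ȳ − b·x̄ = 7.4 − (-0.512931)·6.8 = 10.887931
ŷ(15) = 10.887931 + (-0.512931)·15 = 3.193966
residual = y − ŷ = 3 − 3.193966 = -0.193966

-0.19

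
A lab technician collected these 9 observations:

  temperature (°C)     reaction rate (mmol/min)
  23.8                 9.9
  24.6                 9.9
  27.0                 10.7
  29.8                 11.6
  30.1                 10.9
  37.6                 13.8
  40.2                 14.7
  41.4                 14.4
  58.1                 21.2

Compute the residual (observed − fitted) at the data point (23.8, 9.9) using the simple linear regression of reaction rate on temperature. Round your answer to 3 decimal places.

n = 9, Σx = 312.6, Σy = 117.1, Σxy = 4379.53, Σx² = 11814.02
Sxx = Σx² − (Σx)²/n = 11814.02 − 10857.64 = 956.38
Sxy = Σxy − (Σx)(Σy)/n = 4379.53 − 4067.273333 = 312.256667
b = Sxy/Sxx = 312.256667/956.38 = 0.326499
a = ȳ − b·x̄ = 13.011111 − 0.326499·34.733333 = 1.670729
ŷ(23.8) = 1.670729 + 0.326499·23.8 = 9.441394
residual = y − ŷ = 9.9 − 9.441394 = 0.458606

0.459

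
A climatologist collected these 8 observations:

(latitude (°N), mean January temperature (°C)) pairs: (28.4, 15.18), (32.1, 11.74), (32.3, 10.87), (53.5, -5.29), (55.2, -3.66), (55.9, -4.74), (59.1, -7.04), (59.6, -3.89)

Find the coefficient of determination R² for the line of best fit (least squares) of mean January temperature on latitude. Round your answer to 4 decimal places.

0.9710

n = 8, Σx = 376.1, Σy = 13.17, Σxy = -238.854, Σx² = 18959.33, Σy² = 614.9579
Sxx = Σx² − (Σx)²/n = 18959.33 − 17681.40125 = 1277.92875
Sxy = Σxy − (Σx)(Σy)/n = -238.854 − 619.154625 = -858.008625
Syy = Σy² − (Σy)²/n = 614.9579 − 21.681113 = 593.276787
R² = Sxy²/(Sxx·Syy) = (-858.008625)²/(1277.92875·593.276787) = 0.971000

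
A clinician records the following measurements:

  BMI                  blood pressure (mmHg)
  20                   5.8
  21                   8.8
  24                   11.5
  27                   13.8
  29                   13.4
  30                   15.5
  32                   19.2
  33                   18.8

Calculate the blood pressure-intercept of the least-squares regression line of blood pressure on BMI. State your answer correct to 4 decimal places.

n = 8, Σx = 216, Σy = 106.8, Σxy = 3037.8, Σx² = 6000
Sxx = Σx² − (Σx)²/n = 6000 − 5832 = 168
Sxy = Σxy − (Σx)(Σy)/n = 3037.8 − 2883.6 = 154.2
b = Sxy/Sxx = 154.2/168 = 0.917857
a = ȳ − b·x̄ = 13.35 − 0.917857·27 = -11.432143

-11.4321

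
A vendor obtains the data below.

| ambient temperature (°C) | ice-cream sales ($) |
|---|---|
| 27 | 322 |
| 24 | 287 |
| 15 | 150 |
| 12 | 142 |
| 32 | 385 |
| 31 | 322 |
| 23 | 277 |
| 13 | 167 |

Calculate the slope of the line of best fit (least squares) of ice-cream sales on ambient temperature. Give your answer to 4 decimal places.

11.2946

n = 8, Σx = 177, Σy = 2052, Σxy = 50380, Σx² = 4357
Sxx = Σx² − (Σx)²/n = 4357 − 3916.125 = 440.875
Sxy = Σxy − (Σx)(Σy)/n = 50380 − 45400.5 = 4979.5
b = Sxy/Sxx = 4979.5/440.875 = 11.294585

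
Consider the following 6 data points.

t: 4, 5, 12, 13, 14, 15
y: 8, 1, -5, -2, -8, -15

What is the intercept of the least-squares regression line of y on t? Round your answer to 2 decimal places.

n = 6, Σx = 63, Σy = -21, Σxy = -386, Σx² = 775
Sxx = Σx² − (Σx)²/n = 775 − 661.5 = 113.5
Sxy = Σxy − (Σx)(Σy)/n = -386 − (-220.5) = -165.5
b = Sxy/Sxx = -165.5/113.5 = -1.458150
a = ȳ − b·x̄ = -3.5 − (-1.458150)·10.5 = 11.810573

11.81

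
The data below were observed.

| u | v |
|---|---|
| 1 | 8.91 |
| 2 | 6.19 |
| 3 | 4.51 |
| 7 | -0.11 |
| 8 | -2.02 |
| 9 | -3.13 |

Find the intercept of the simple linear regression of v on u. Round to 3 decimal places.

9.463

n = 6, Σx = 30, Σy = 14.35, Σxy = -10.28, Σx² = 208
Sxx = Σx² − (Σx)²/n = 208 − 150 = 58
Sxy = Σxy − (Σx)(Σy)/n = -10.28 − 71.75 = -82.03
b = Sxy/Sxx = -82.03/58 = -1.414310
a = ȳ − b·x̄ = 2.391667 − (-1.414310)·5 = 9.463218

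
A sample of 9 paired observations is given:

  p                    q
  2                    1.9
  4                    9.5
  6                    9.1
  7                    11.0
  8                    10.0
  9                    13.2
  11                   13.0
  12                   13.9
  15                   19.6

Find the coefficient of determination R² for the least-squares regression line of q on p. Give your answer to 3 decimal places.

0.873

n = 9, Σx = 74, Σy = 101.2, Σxy = 976, Σx² = 740, Σy² = 1318.28
Sxx = Σx² − (Σx)²/n = 740 − 608.444444 = 131.555556
Sxy = Σxy − (Σx)(Σy)/n = 976 − 832.088889 = 143.911111
Syy = Σy² − (Σy)²/n = 1318.28 − 1137.937778 = 180.342222
R² = Sxy²/(Sxx·Syy) = (143.911111)²/(131.555556·180.342222) = 0.872935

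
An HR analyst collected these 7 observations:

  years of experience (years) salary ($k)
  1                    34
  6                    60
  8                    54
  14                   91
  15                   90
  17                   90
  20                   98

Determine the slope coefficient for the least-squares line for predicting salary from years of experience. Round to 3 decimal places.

3.498

n = 7, Σx = 81, Σy = 517, Σxy = 6940, Σx² = 1211
Sxx = Σx² − (Σx)²/n = 1211 − 937.285714 = 273.714286
Sxy = Σxy − (Σx)(Σy)/n = 6940 − 5982.428571 = 957.571429
b = Sxy/Sxx = 957.571429/273.714286 = 3.498434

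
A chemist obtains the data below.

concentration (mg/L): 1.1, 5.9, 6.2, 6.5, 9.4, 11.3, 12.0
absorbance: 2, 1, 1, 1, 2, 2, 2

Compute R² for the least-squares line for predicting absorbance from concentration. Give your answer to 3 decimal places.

n = 7, Σx = 52.4, Σy = 11, Σxy = 86.2, Σx² = 476.76, Σy² = 19
Sxx = Σx² − (Σx)²/n = 476.76 − 392.251429 = 84.508571
Sxy = Σxy − (Σx)(Σy)/n = 86.2 − 82.342857 = 3.857143
Syy = Σy² − (Σy)²/n = 19 − 17.285714 = 1.714286
R² = Sxy²/(Sxx·Syy) = (3.857143)²/(84.508571·1.714286) = 0.102695

0.103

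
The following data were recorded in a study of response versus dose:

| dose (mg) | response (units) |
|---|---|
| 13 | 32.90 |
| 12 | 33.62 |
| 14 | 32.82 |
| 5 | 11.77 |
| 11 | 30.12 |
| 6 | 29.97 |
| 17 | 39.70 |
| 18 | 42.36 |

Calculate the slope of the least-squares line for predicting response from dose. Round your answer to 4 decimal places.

n = 8, Σx = 96, Σy = 253.26, Σxy = 3297.99, Σx² = 1304
Sxx = Σx² − (Σx)²/n = 1304 − 1152 = 152
Sxy = Σxy − (Σx)(Σy)/n = 3297.99 − 3039.12 = 258.87
b = Sxy/Sxx = 258.87/152 = 1.703092

1.7031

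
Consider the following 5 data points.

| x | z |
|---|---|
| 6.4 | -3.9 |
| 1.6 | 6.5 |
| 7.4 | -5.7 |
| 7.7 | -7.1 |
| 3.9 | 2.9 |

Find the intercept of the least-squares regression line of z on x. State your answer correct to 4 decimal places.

10.6850

n = 5, Σx = 27, Σy = -7.3, Σxy = -100.1, Σx² = 172.78
Sxx = Σx² − (Σx)²/n = 172.78 − 145.8 = 26.98
Sxy = Σxy − (Σx)(Σy)/n = -100.1 − (-39.42) = -60.68
b = Sxy/Sxx = -60.68/26.98 = -2.249073
a = ȳ − b·x̄ = -1.46 − (-2.249073)·5.4 = 10.684996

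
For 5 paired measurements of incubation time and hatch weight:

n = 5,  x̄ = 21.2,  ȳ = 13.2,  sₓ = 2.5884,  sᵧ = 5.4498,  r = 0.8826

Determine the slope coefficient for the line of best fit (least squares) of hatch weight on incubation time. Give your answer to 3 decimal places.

1.858

b = r · sᵧ/sₓ = 0.8826 · 5.4498/2.5884 = 1.858288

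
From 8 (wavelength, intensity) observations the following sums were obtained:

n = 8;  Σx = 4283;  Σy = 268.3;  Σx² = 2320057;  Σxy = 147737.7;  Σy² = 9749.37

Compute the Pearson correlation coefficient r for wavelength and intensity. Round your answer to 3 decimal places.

Sxx = Σx² − (Σx)²/n = 2320057 − 2293011.125 = 27045.875
Sxy = Σxy − (Σx)(Σy)/n = 147737.7 − 143641.1125 = 4096.5875
Syy = Σy² − (Σy)²/n = 9749.37 − 8998.11125 = 751.25875
r = Sxy/√(Sxx·Syy) = 4096.5875/√(20318450.245156) = 4096.5875/4507.599166 = 0.908818

0.909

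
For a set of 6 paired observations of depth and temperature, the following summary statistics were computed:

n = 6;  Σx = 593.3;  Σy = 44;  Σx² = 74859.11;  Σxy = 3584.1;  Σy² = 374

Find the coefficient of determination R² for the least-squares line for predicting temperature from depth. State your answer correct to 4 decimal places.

Sxx = Σx² − (Σx)²/n = 74859.11 − 58667.481667 = 16191.628333
Sxy = Σxy − (Σx)(Σy)/n = 3584.1 − 4350.866667 = -766.766667
Syy = Σy² − (Σy)²/n = 374 − 322.666667 = 51.333333
R² = Sxy²/(Sxx·Syy) = (-766.766667)²/(16191.628333·51.333333) = 0.707353

0.7074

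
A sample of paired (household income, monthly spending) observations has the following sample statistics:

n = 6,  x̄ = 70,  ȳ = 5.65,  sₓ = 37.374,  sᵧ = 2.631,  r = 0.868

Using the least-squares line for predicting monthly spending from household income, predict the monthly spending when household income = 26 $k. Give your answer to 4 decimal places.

b = r · sᵧ/sₓ = 0.868 · 2.631/37.374 = 0.061104
a = ȳ − b·x̄ = 5.65 − 0.061104·70 = 1.372707
ŷ(26) = a + b·26 = 1.372707 + 0.061104·26 = 2.961416

2.9614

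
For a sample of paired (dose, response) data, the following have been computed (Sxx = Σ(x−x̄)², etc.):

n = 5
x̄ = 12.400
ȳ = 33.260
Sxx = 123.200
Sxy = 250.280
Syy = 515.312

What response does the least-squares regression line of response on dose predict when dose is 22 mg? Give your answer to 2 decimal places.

52.76

b = Sxy/Sxx = 250.28/123.2 = 2.031494
a = ȳ − b·x̄ = 33.26 − 2.031494·12.4 = 8.069481
ŷ(22) = a + b·22 = 8.069481 + 2.031494·22 = 52.762338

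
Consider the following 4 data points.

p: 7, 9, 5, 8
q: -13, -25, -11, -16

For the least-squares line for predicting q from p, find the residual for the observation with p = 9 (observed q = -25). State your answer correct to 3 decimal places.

n = 4, Σx = 29, Σy = -65, Σxy = -499, Σx² = 219
Sxx = Σx² − (Σx)²/n = 219 − 210.25 = 8.75
Sxy = Σxy − (Σx)(Σy)/n = -499 − (-471.25) = -27.75
b = Sxy/Sxx = -27.75/8.75 = -3.171429
a = ȳ − b·x̄ = -16.25 − (-3.171429)·7.25 = 6.742857
ŷ(9) = 6.742857 + (-3.171429)·9 = -21.8
residual = y − ŷ = -25 − (-21.8) = -3.2

-3.200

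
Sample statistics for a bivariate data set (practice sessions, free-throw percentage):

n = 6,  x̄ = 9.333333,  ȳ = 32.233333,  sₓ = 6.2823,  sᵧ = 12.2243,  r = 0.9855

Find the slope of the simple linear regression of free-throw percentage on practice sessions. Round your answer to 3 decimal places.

1.918

b = r · sᵧ/sₓ = 0.9855 · 12.2243/6.2823 = 1.917617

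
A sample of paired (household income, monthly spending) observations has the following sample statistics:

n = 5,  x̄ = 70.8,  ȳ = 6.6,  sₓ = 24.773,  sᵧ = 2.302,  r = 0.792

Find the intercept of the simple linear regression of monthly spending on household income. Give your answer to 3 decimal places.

1.389

b = r · sᵧ/sₓ = 0.792 · 2.302/24.773 = 0.073596
a = ȳ − b·x̄ = 6.6 − 0.073596·70.8 = 1.389431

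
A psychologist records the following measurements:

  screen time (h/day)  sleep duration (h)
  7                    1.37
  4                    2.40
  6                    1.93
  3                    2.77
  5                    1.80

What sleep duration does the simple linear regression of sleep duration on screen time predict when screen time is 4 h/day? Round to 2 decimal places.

n = 5, Σx = 25, Σy = 10.27, Σxy = 48.08, Σx² = 135
Sxx = Σx² − (Σx)²/n = 135 − 125 = 10
Sxy = Σxy − (Σx)(Σy)/n = 48.08 − 51.35 = -3.27
b = Sxy/Sxx = -3.27/10 = -0.327
a = ȳ − b·x̄ = 2.054 − (-0.327)·5 = 3.689
ŷ(4) = a + b·4 = 3.689 + (-0.327)·4 = 2.381

2.38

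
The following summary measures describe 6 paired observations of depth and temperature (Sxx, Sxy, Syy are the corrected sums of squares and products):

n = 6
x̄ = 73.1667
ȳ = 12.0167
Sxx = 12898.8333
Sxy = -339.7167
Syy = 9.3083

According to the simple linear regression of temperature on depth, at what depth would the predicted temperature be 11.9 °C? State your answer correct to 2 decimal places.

b = Sxy/Sxx = -339.7167/12898.8333 = -0.026337
a = ȳ − b·x̄ = 12.0167 − (-0.026337)·73.1667 = 13.943692
Set a + b·x = 11.9: x = (11.9 − 13.943692) / (-0.026337) = 77.597727

77.60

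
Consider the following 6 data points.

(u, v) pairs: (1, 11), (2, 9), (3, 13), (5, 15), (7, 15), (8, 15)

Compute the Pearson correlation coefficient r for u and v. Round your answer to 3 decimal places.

0.846

n = 6, Σx = 26, Σy = 78, Σxy = 368, Σx² = 152, Σy² = 1046
Sxx = Σx² − (Σx)²/n = 152 − 112.666667 = 39.333333
Sxy = Σxy − (Σx)(Σy)/n = 368 − 338 = 30
Syy = Σy² − (Σy)²/n = 1046 − 1014 = 32
r = Sxy/√(Sxx·Syy) = 30/√(1258.666667) = 30/35.477693 = 0.845602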